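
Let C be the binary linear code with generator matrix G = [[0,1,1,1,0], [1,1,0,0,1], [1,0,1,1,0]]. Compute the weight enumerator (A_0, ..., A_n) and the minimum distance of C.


Weight distribution: A_0 = 1, A_1 = 1, A_2 = 1, A_3 = 3, A_4 = 2. Minimum distance d = 1.

Enumerate all 2^3 = 8 messages m ∈ F_2^3.
For each, compute codeword c = mG in F_2^5, then tally its weight.
  m = 000 → c = 00000, weight = 0.
  m = 100 → c = 01110, weight = 3.
  m = 010 → c = 11001, weight = 3.
  m = 110 → c = 10111, weight = 4.
  m = 001 → c = 10110, weight = 3.
  m = 101 → c = 11000, weight = 2.
  m = 011 → c = 01111, weight = 4.
  m = 111 → c = 00001, weight = 1.
Tally weights:
  weight 0: 1 codewords.
  weight 1: 1 codewords.
  weight 2: 1 codewords.
  weight 3: 3 codewords.
  weight 4: 2 codewords.
Minimum distance d = smallest w > 0 with A_w > 0 = 1.
Sanity: Σ A_w = 8 = 2^3 = 8 ✓.


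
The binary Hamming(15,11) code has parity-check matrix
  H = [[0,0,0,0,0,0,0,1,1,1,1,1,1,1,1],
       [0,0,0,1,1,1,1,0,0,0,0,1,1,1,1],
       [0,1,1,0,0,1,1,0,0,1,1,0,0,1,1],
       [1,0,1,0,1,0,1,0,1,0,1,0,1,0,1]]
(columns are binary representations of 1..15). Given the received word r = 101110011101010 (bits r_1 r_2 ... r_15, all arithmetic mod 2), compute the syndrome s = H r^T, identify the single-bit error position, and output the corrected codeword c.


s = (1, 0, 1, 0)^T, error position = 10, corrected codeword c = 101110011001010

Compute s = H r^T mod 2 one row at a time:
  s_1 = 1 + 1 + 1 + 0 + 1 + 0 + 1 + 0 = 5 ≡ 1 (mod 2).
  s_2 = 1 + 1 + 0 + 0 + 1 + 0 + 1 + 0 = 4 ≡ 0 (mod 2).
  s_3 = 0 + 1 + 0 + 0 + 1 + 0 + 1 + 0 = 3 ≡ 1 (mod 2).
  s_4 = 1 + 1 + 1 + 0 + 1 + 0 + 0 + 0 = 4 ≡ 0 (mod 2).
s = (1, 0, 1, 0)^T — this equals column 10 of H (binary 1010), so error is at position 10.
Correct: flip bit 10 of r = 101110011101010 to get c = 101110011001010.


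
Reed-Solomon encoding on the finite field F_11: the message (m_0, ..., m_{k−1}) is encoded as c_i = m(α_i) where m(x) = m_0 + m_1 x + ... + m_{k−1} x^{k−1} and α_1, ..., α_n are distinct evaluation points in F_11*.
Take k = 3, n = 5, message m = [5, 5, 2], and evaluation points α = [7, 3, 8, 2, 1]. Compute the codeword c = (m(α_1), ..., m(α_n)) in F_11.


c = [6, 5, 8, 1, 1]

Message polynomial: m(x) = 5 + 5·x + 2·x^2 (mod 11).
For each evaluation point α_i, compute m(α_i) mod 11:
  α_1 = 7: Horner steps 2 → 8 → 6, so m(7) = 6.
  α_2 = 3: Horner steps 2 → 0 → 5, so m(3) = 5.
  α_3 = 8: Horner steps 2 → 10 → 8, so m(8) = 8.
  α_4 = 2: Horner steps 2 → 9 → 1, so m(2) = 1.
  α_5 = 1: Horner steps 2 → 7 → 1, so m(1) = 1.
Codeword c = [6, 5, 8, 1, 1] ∈ F_11^5.


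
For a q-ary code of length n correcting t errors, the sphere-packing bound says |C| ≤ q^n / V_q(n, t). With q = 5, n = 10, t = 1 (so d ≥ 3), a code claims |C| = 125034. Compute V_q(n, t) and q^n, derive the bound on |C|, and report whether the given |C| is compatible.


V_q(n, t) = 41, q^n = 9765625, Hamming bound = 238185, |C| = 125034 ≤ bound (satisfied).

Step 1: Compute V_q(n, t) = Σ_{j=0}^1 C(n, j) (q−1)^j.
  j = 0: C(10,0)·(4)^0 = 1·1 = 1.
  j = 1: C(10,1)·(4)^1 = 10·4 = 40.
  V_q(n, t) = 1 + 40 = 41.
Step 2: q^n = 5^10 = 9765625.
Step 3: Hamming bound ⌊q^n / V_q(n,t)⌋ = ⌊9765625/41⌋ = 238185.
Step 4: Compare |C| = 125034 to 238185: satisfied.
The claimed |C| lies below the Hamming bound.


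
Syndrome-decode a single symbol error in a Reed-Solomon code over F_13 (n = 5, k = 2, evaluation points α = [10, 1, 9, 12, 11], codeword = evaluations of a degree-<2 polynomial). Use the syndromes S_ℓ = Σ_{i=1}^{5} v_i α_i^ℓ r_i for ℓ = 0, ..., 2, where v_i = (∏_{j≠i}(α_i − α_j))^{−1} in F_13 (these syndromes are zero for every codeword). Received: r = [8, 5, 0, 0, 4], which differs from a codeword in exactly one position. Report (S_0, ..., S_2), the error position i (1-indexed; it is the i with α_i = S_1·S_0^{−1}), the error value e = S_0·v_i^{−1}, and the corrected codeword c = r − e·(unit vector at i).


S = (10, 12, 4), error at position 3, error magnitude e = 1, c = [8, 5, 12, 0, 4].

Step 1: column multipliers v_i = (∏_{j≠i}(α_i − α_j))^{−1} mod 13.
  i = 1 (α = 10): (10−1)(10−9)(10−12)(10−11) = 9·1·(−2)·(−1) = 18 ≡ 5, so v_1 = 5^{−1} = 8 (mod 13).
  i = 2 (α = 1): (1−10)(1−9)(1−12)(1−11) = (−9)·(−8)·(−11)·(−10) = 7920 ≡ 3, so v_2 = 3^{−1} = 9 (mod 13).
  i = 3 (α = 9): (9−10)(9−1)(9−12)(9−11) = (−1)·8·(−3)·(−2) = −48 ≡ 4, so v_3 = 4^{−1} = 10 (mod 13).
  i = 4 (α = 12): (12−10)(12−1)(12−9)(12−11) = 2·11·3·1 = 66 ≡ 1, so v_4 = 1^{−1} = 1 (mod 13).
  i = 5 (α = 11): (11−10)(11−1)(11−9)(11−12) = 1·10·2·(−1) = −20 ≡ 6, so v_5 = 6^{−1} = 11 (mod 13).
  v = [8, 9, 10, 1, 11].
Step 2: syndromes of r = [8, 5, 0, 0, 4] (all sums mod 13).
  S_0 = Σ v_i r_i = 8·8 + 9·5 + 10·0 + 1·0 + 11·4 = 153 ≡ 10.
  S_1 = Σ v_i α_i r_i = 8·10·8 + 9·1·5 + 10·9·0 + 1·12·0 + 11·11·4 = 1169 ≡ 12.
  α_i^2 mod 13 = [9, 1, 3, 1, 4].
  S_2 = Σ v_i α_i^2 r_i = 8·9·8 + 9·1·5 + 10·3·0 + 1·1·0 + 11·4·4 = 797 ≡ 4.
  S = (10, 12, 4) ≠ 0, so r is not a codeword (an error is present).
Step 3: locate the error. For a single error e at position i, S_ℓ = v_i·e·α_i^ℓ, so α_err = S_1/S_0.
  S_0^{−1} = 10^{−1} = 4 (mod 13), so α_err = 12·4 = 48 ≡ 9 = α_3. Error position i = 3.
  Consistency check: S_2/S_1 = 4·12 = 48 ≡ 9 = α_err ✓ (single-error assumption holds).
Step 4: error magnitude e = S_0/v_3 = S_0·∏_{j≠3}(α_3 − α_j) = 10·4 = 40 ≡ 1 (mod 13).
Step 5: correct position 3: c_3 = r_3 − e = 0 − 1 ≡ 12 (mod 13). Hence c = [8, 5, 12, 0, 4].
  Check: interpolating c through the α_i gives m(x) = 9 + 9·x (degree < 2) with m(α_i) = c_i for every i, so c is indeed a codeword.


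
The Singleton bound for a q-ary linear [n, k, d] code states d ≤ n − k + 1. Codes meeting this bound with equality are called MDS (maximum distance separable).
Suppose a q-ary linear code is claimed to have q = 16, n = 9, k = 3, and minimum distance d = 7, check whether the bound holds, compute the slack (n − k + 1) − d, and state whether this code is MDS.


Singleton RHS = n − k + 1 = 7, slack = 0, bound satisfied, MDS.

Singleton bound: d ≤ n − k + 1.
Here n = 9, k = 3, so n − k + 1 = 7.
Given d = 7, check d ≤ 7: YES.
Slack = (n − k + 1) − d = 0.
The code is MDS (slack = 0).
Description: the claimed parameters are [9, 3, 7]_16; such a code would be MDS (meets Singleton bound).


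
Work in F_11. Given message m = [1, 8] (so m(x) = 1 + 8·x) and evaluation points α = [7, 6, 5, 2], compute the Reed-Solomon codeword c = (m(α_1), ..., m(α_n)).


c = [2, 5, 8, 6]

Message polynomial: m(x) = 1 + 8·x (mod 11).
For each evaluation point α_i, compute m(α_i) mod 11:
  α_1 = 7: Horner steps 8 → 2, so m(7) = 2.
  α_2 = 6: Horner steps 8 → 5, so m(6) = 5.
  α_3 = 5: Horner steps 8 → 8, so m(5) = 8.
  α_4 = 2: Horner steps 8 → 6, so m(2) = 6.
Codeword c = [2, 5, 8, 6] ∈ F_11^4.


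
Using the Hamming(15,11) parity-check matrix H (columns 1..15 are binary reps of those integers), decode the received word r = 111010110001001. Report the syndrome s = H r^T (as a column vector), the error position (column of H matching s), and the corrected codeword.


s = (1, 0, 0, 1)^T, error position = 9, corrected codeword c = 111010111001001

Compute s = H r^T mod 2 one row at a time:
  s_1 = 1 + 0 + 0 + 0 + 1 + 0 + 0 + 1 = 3 ≡ 1 (mod 2).
  s_2 = 0 + 1 + 0 + 1 + 1 + 0 + 0 + 1 = 4 ≡ 0 (mod 2).
  s_3 = 1 + 1 + 0 + 1 + 0 + 0 + 0 + 1 = 4 ≡ 0 (mod 2).
  s_4 = 1 + 1 + 1 + 1 + 0 + 0 + 0 + 1 = 5 ≡ 1 (mod 2).
s = (1, 0, 0, 1)^T — this equals column 9 of H (binary 1001), so error is at position 9.
Correct: flip bit 9 of r = 111010110001001 to get c = 111010111001001.


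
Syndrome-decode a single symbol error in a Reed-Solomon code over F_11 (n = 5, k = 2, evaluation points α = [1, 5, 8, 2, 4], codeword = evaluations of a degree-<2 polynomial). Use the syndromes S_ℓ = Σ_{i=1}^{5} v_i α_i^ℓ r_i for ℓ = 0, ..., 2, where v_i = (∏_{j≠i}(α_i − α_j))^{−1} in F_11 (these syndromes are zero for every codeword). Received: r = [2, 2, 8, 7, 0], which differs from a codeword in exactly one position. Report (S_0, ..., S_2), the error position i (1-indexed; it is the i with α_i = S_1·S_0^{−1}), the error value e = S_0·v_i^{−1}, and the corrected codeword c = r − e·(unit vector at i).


S = (9, 9, 9), error at position 1, error magnitude e = 8, c = [5, 2, 8, 7, 0].

Step 1: column multipliers v_i = (∏_{j≠i}(α_i − α_j))^{−1} mod 11.
  i = 1 (α = 1): (1−5)(1−8)(1−2)(1−4) = (−4)·(−7)·(−1)·(−3) = 84 ≡ 7, so v_1 = 7^{−1} = 8 (mod 11).
  i = 2 (α = 5): (5−1)(5−8)(5−2)(5−4) = 4·(−3)·3·1 = −36 ≡ 8, so v_2 = 8^{−1} = 7 (mod 11).
  i = 3 (α = 8): (8−1)(8−5)(8−2)(8−4) = 7·3·6·4 = 504 ≡ 9, so v_3 = 9^{−1} = 5 (mod 11).
  i = 4 (α = 2): (2−1)(2−5)(2−8)(2−4) = 1·(−3)·(−6)·(−2) = −36 ≡ 8, so v_4 = 8^{−1} = 7 (mod 11).
  i = 5 (α = 4): (4−1)(4−5)(4−8)(4−2) = 3·(−1)·(−4)·2 = 24 ≡ 2, so v_5 = 2^{−1} = 6 (mod 11).
  v = [8, 7, 5, 7, 6].
Step 2: syndromes of r = [2, 2, 8, 7, 0] (all sums mod 11).
  S_0 = Σ v_i r_i = 8·2 + 7·2 + 5·8 + 7·7 + 6·0 = 119 ≡ 9.
  S_1 = Σ v_i α_i r_i = 8·1·2 + 7·5·2 + 5·8·8 + 7·2·7 + 6·4·0 = 504 ≡ 9.
  α_i^2 mod 11 = [1, 3, 9, 4, 5].
  S_2 = Σ v_i α_i^2 r_i = 8·1·2 + 7·3·2 + 5·9·8 + 7·4·7 + 6·5·0 = 614 ≡ 9.
  S = (9, 9, 9) ≠ 0, so r is not a codeword (an error is present).
Step 3: locate the error. For a single error e at position i, S_ℓ = v_i·e·α_i^ℓ, so α_err = S_1/S_0.
  S_0^{−1} = 9^{−1} = 5 (mod 11), so α_err = 9·5 = 45 ≡ 1 = α_1. Error position i = 1.
  Consistency check: S_2/S_1 = 9·5 = 45 ≡ 1 = α_err ✓ (single-error assumption holds).
Step 4: error magnitude e = S_0/v_1 = S_0·∏_{j≠1}(α_1 − α_j) = 9·7 = 63 ≡ 8 (mod 11).
Step 5: correct position 1: c_1 = r_1 − e = 2 − 8 ≡ 5 (mod 11). Hence c = [5, 2, 8, 7, 0].
  Check: interpolating c through the α_i gives m(x) = 3 + 2·x (degree < 2) with m(α_i) = c_i for every i, so c is indeed a codeword.


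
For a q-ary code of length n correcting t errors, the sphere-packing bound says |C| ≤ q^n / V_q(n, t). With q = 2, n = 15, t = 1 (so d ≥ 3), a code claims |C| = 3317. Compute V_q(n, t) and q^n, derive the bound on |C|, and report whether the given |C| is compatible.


V_q(n, t) = 16, q^n = 32768, Hamming bound = 2048, |C| = 3317 > bound (violated).

Step 1: Compute V_q(n, t) = Σ_{j=0}^1 C(n, j) (q−1)^j.
  j = 0: C(15,0)·(1)^0 = 1·1 = 1.
  j = 1: C(15,1)·(1)^1 = 15·1 = 15.
  V_q(n, t) = 1 + 15 = 16.
Step 2: q^n = 2^15 = 32768.
Step 3: Hamming bound ⌊q^n / V_q(n,t)⌋ = ⌊32768/16⌋ = 2048.
Step 4: Compare |C| = 3317 to 2048: violated.
The claimed |C| lies above the Hamming bound, so no 2-ary code of length 15 with d ≥ 3 can have 3317 codewords.


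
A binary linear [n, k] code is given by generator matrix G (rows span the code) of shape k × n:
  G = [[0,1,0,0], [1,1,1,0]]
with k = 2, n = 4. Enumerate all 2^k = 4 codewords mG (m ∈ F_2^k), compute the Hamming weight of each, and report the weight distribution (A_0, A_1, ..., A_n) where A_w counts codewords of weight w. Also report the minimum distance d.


Weight distribution: A_0 = 1, A_1 = 1, A_2 = 1, A_3 = 1. Minimum distance d = 1.

Enumerate all 2^2 = 4 messages m ∈ F_2^2.
For each, compute codeword c = mG in F_2^4, then tally its weight.
  m = 00 → c = 0000, weight = 0.
  m = 10 → c = 0100, weight = 1.
  m = 01 → c = 1110, weight = 3.
  m = 11 → c = 1010, weight = 2.
Tally weights:
  weight 0: 1 codewords.
  weight 1: 1 codewords.
  weight 2: 1 codewords.
  weight 3: 1 codewords.
Minimum distance d = smallest w > 0 with A_w > 0 = 1.
Sanity: Σ A_w = 4 = 2^2 = 4 ✓.


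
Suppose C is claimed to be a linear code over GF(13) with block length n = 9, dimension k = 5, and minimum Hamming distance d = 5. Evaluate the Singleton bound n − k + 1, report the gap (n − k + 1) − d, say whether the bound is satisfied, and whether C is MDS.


Singleton RHS = n − k + 1 = 5, slack = 0, bound satisfied, MDS.

Singleton bound: d ≤ n − k + 1.
Here n = 9, k = 5, so n − k + 1 = 5.
Given d = 5, check d ≤ 5: YES.
Slack = (n − k + 1) − d = 0.
The code is MDS (slack = 0).
Description: the claimed parameters are [9, 5, 5]_13; such a code would be MDS (meets Singleton bound).


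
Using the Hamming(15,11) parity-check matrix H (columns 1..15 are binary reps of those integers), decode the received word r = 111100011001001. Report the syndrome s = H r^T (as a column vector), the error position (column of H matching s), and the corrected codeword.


s = (0, 1, 1, 0)^T, error position = 6, corrected codeword c = 111101011001001

Compute s = H r^T mod 2 one row at a time:
  s_1 = 1 + 1 + 0 + 0 + 1 + 0 + 0 + 1 = 4 ≡ 0 (mod 2).
  s_2 = 1 + 0 + 0 + 0 + 1 + 0 + 0 + 1 = 3 ≡ 1 (mod 2).
  s_3 = 1 + 1 + 0 + 0 + 0 + 0 + 0 + 1 = 3 ≡ 1 (mod 2).
  s_4 = 1 + 1 + 0 + 0 + 1 + 0 + 0 + 1 = 4 ≡ 0 (mod 2).
s = (0, 1, 1, 0)^T — this equals column 6 of H (binary 0110), so error is at position 6.
Correct: flip bit 6 of r = 111100011001001 to get c = 111101011001001.


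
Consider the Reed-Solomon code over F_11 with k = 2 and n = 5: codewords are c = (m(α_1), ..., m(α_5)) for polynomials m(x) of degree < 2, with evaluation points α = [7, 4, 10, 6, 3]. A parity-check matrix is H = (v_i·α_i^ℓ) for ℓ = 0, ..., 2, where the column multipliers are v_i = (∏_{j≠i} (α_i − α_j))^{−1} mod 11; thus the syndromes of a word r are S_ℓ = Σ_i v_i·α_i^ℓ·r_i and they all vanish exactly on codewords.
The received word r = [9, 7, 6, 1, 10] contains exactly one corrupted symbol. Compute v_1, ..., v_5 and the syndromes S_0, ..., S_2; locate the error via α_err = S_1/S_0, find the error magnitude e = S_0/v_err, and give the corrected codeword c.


S = (8, 3, 8), error at position 3, error magnitude e = 6, c = [9, 7, 0, 1, 10].

Step 1: column multipliers v_i = (∏_{j≠i}(α_i − α_j))^{−1} mod 11.
  i = 1 (α = 7): (7−4)(7−10)(7−6)(7−3) = 3·(−3)·1·4 = −36 ≡ 8, so v_1 = 8^{−1} = 7 (mod 11).
  i = 2 (α = 4): (4−7)(4−10)(4−6)(4−3) = (−3)·(−6)·(−2)·1 = −36 ≡ 8, so v_2 = 8^{−1} = 7 (mod 11).
  i = 3 (α = 10): (10−7)(10−4)(10−6)(10−3) = 3·6·4·7 = 504 ≡ 9, so v_3 = 9^{−1} = 5 (mod 11).
  i = 4 (α = 6): (6−7)(6−4)(6−10)(6−3) = (−1)·2·(−4)·3 = 24 ≡ 2, so v_4 = 2^{−1} = 6 (mod 11).
  i = 5 (α = 3): (3−7)(3−4)(3−10)(3−6) = (−4)·(−1)·(−7)·(−3) = 84 ≡ 7, so v_5 = 7^{−1} = 8 (mod 11).
  v = [7, 7, 5, 6, 8].
Step 2: syndromes of r = [9, 7, 6, 1, 10] (all sums mod 11).
  S_0 = Σ v_i r_i = 7·9 + 7·7 + 5·6 + 6·1 + 8·10 = 228 ≡ 8.
  S_1 = Σ v_i α_i r_i = 7·7·9 + 7·4·7 + 5·10·6 + 6·6·1 + 8·3·10 = 1213 ≡ 3.
  α_i^2 mod 11 = [5, 5, 1, 3, 9].
  S_2 = Σ v_i α_i^2 r_i = 7·5·9 + 7·5·7 + 5·1·6 + 6·3·1 + 8·9·10 = 1328 ≡ 8.
  S = (8, 3, 8) ≠ 0, so r is not a codeword (an error is present).
Step 3: locate the error. For a single error e at position i, S_ℓ = v_i·e·α_i^ℓ, so α_err = S_1/S_0.
  S_0^{−1} = 8^{−1} = 7 (mod 11), so α_err = 3·7 = 21 ≡ 10 = α_3. Error position i = 3.
  Consistency check: S_2/S_1 = 8·4 = 32 ≡ 10 = α_err ✓ (single-error assumption holds).
Step 4: error magnitude e = S_0/v_3 = S_0·∏_{j≠3}(α_3 − α_j) = 8·9 = 72 ≡ 6 (mod 11).
Step 5: correct position 3: c_3 = r_3 − e = 6 − 6 ≡ 0 (mod 11). Hence c = [9, 7, 0, 1, 10].
  Check: interpolating c through the α_i gives m(x) = 8 + 8·x (degree < 2) with m(α_i) = c_i for every i, so c is indeed a codeword.


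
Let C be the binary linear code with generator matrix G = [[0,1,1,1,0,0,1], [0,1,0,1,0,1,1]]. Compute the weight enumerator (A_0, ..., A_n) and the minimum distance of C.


Weight distribution: A_0 = 1, A_2 = 1, A_4 = 2. Minimum distance d = 2.

Enumerate all 2^2 = 4 messages m ∈ F_2^2.
For each, compute codeword c = mG in F_2^7, then tally its weight.
  m = 00 → c = 0000000, weight = 0.
  m = 10 → c = 0111001, weight = 4.
  m = 01 → c = 0101011, weight = 4.
  m = 11 → c = 0010010, weight = 2.
Tally weights:
  weight 0: 1 codewords.
  weight 2: 1 codewords.
  weight 4: 2 codewords.
Minimum distance d = smallest w > 0 with A_w > 0 = 2.
Sanity: Σ A_w = 4 = 2^2 = 4 ✓.


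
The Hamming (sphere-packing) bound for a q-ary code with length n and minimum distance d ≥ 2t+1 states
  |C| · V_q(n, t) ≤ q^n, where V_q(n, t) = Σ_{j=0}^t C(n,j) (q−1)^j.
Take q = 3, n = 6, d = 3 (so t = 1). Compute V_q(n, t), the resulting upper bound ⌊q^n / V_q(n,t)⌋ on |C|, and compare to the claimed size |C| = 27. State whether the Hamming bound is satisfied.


V_q(n, t) = 13, q^n = 729, Hamming bound = 56, |C| = 27 ≤ bound (satisfied).

Step 1: Compute V_q(n, t) = Σ_{j=0}^1 C(n, j) (q−1)^j.
  j = 0: C(6,0)·(2)^0 = 1·1 = 1.
  j = 1: C(6,1)·(2)^1 = 6·2 = 12.
  V_q(n, t) = 1 + 12 = 13.
Step 2: q^n = 3^6 = 729.
Step 3: Hamming bound ⌊q^n / V_q(n,t)⌋ = ⌊729/13⌋ = 56.
Step 4: Compare |C| = 27 to 56: satisfied.
The claimed |C| lies below the Hamming bound.


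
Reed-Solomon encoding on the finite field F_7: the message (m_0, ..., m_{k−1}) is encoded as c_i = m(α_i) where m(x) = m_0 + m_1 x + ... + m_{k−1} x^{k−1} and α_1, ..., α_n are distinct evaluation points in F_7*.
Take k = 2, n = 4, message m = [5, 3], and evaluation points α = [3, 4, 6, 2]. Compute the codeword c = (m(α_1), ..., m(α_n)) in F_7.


c = [0, 3, 2, 4]

Message polynomial: m(x) = 5 + 3·x (mod 7).
For each evaluation point α_i, compute m(α_i) mod 7:
  α_1 = 3: Horner steps 3 → 0, so m(3) = 0.
  α_2 = 4: Horner steps 3 → 3, so m(4) = 3.
  α_3 = 6: Horner steps 3 → 2, so m(6) = 2.
  α_4 = 2: Horner steps 3 → 4, so m(2) = 4.
Codeword c = [0, 3, 2, 4] ∈ F_7^4.


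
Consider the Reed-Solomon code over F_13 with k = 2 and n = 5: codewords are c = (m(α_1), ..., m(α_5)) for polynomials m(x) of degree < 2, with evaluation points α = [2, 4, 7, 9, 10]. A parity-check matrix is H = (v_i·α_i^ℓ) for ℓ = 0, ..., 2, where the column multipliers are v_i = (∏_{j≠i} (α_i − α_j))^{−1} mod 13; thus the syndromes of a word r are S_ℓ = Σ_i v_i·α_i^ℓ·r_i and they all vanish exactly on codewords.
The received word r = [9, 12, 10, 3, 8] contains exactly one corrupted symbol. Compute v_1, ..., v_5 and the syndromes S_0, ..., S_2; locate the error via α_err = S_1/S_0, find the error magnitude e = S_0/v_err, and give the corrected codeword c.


S = (2, 5, 6), error at position 4, error magnitude e = 3, c = [9, 12, 10, 0, 8].

Step 1: column multipliers v_i = (∏_{j≠i}(α_i − α_j))^{−1} mod 13.
  i = 1 (α = 2): (2−4)(2−7)(2−9)(2−10) = (−2)·(−5)·(−7)·(−8) = 560 ≡ 1, so v_1 = 1^{−1} = 1 (mod 13).
  i = 2 (α = 4): (4−2)(4−7)(4−9)(4−10) = 2·(−3)·(−5)·(−6) = −180 ≡ 2, so v_2 = 2^{−1} = 7 (mod 13).
  i = 3 (α = 7): (7−2)(7−4)(7−9)(7−10) = 5·3·(−2)·(−3) = 90 ≡ 12, so v_3 = 12^{−1} = 12 (mod 13).
  i = 4 (α = 9): (9−2)(9−4)(9−7)(9−10) = 7·5·2·(−1) = −70 ≡ 8, so v_4 = 8^{−1} = 5 (mod 13).
  i = 5 (α = 10): (10−2)(10−4)(10−7)(10−9) = 8·6·3·1 = 144 ≡ 1, so v_5 = 1^{−1} = 1 (mod 13).
  v = [1, 7, 12, 5, 1].
Step 2: syndromes of r = [9, 12, 10, 3, 8] (all sums mod 13).
  S_0 = Σ v_i r_i = 1·9 + 7·12 + 12·10 + 5·3 + 1·8 = 236 ≡ 2.
  S_1 = Σ v_i α_i r_i = 1·2·9 + 7·4·12 + 12·7·10 + 5·9·3 + 1·10·8 = 1409 ≡ 5.
  α_i^2 mod 13 = [4, 3, 10, 3, 9].
  S_2 = Σ v_i α_i^2 r_i = 1·4·9 + 7·3·12 + 12·10·10 + 5·3·3 + 1·9·8 = 1605 ≡ 6.
  S = (2, 5, 6) ≠ 0, so r is not a codeword (an error is present).
Step 3: locate the error. For a single error e at position i, S_ℓ = v_i·e·α_i^ℓ, so α_err = S_1/S_0.
  S_0^{−1} = 2^{−1} = 7 (mod 13), so α_err = 5·7 = 35 ≡ 9 = α_4. Error position i = 4.
  Consistency check: S_2/S_1 = 6·8 = 48 ≡ 9 = α_err ✓ (single-error assumption holds).
Step 4: error magnitude e = S_0/v_4 = S_0·∏_{j≠4}(α_4 − α_j) = 2·8 = 16 ≡ 3 (mod 13).
Step 5: correct position 4: c_4 = r_4 − e = 3 − 3 ≡ 0 (mod 13). Hence c = [9, 12, 10, 0, 8].
  Check: interpolating c through the α_i gives m(x) = 6 + 8·x (degree < 2) with m(α_i) = c_i for every i, so c is indeed a codeword.


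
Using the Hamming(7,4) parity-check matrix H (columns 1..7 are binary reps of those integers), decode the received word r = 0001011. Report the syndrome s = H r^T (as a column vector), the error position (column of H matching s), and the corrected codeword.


s = (1, 0, 1)^T, error position = 5, corrected codeword c = 0001111

Compute s = H r^T mod 2 one row at a time:
  s_1 = 1 + 0 + 1 + 1 = 3 ≡ 1 (mod 2).
  s_2 = 0 + 0 + 1 + 1 = 2 ≡ 0 (mod 2).
  s_3 = 0 + 0 + 0 + 1 = 1 ≡ 1 (mod 2).
s = (1, 0, 1)^T — this equals column 5 of H (binary 101), so error is at position 5.
Correct: flip bit 5 of r = 0001011 to get c = 0001111.


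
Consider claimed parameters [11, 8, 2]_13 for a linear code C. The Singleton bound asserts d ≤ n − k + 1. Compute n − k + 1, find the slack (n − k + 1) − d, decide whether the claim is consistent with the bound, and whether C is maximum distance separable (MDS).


Singleton RHS = n − k + 1 = 4, slack = 2, bound satisfied, not MDS.

Singleton bound: d ≤ n − k + 1.
Here n = 11, k = 8, so n − k + 1 = 4.
Given d = 2, check d ≤ 4: YES.
Slack = (n − k + 1) − d = 2.
The code is NOT MDS (slack = 2 > 0).
Description: the claimed parameters are [11, 8, 2]_13; such a code would be non-MDS.


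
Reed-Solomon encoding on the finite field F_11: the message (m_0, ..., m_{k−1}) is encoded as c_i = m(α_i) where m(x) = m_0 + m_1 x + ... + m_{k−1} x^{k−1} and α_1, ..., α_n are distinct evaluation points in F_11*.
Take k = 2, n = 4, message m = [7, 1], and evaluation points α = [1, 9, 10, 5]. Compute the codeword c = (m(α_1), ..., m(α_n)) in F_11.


c = [8, 5, 6, 1]

Message polynomial: m(x) = 7 + 1·x (mod 11).
For each evaluation point α_i, compute m(α_i) mod 11:
  α_1 = 1: Horner steps 1 → 8, so m(1) = 8.
  α_2 = 9: Horner steps 1 → 5, so m(9) = 5.
  α_3 = 10: Horner steps 1 → 6, so m(10) = 6.
  α_4 = 5: Horner steps 1 → 1, so m(5) = 1.
Codeword c = [8, 5, 6, 1] ∈ F_11^4.


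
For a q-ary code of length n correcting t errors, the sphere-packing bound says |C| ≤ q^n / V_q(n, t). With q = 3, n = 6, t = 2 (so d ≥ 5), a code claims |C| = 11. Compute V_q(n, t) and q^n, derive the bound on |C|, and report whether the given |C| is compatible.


V_q(n, t) = 73, q^n = 729, Hamming bound = 9, |C| = 11 > bound (violated).

Step 1: Compute V_q(n, t) = Σ_{j=0}^2 C(n, j) (q−1)^j.
  j = 0: C(6,0)·(2)^0 = 1·1 = 1.
  j = 1: C(6,1)·(2)^1 = 6·2 = 12.
  j = 2: C(6,2)·(2)^2 = 15·4 = 60.
  V_q(n, t) = 1 + 12 + 60 = 73.
Step 2: q^n = 3^6 = 729.
Step 3: Hamming bound ⌊q^n / V_q(n,t)⌋ = ⌊729/73⌋ = 9.
Step 4: Compare |C| = 11 to 9: violated.
The claimed |C| lies above the Hamming bound, so no 3-ary code of length 6 with d ≥ 5 can have 11 codewords.


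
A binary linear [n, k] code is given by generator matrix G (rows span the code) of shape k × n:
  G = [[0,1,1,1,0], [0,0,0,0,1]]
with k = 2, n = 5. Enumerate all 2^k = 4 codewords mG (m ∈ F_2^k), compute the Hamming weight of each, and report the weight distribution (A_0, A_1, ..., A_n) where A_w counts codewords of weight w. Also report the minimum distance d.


Weight distribution: A_0 = 1, A_1 = 1, A_3 = 1, A_4 = 1. Minimum distance d = 1.

Enumerate all 2^2 = 4 messages m ∈ F_2^2.
For each, compute codeword c = mG in F_2^5, then tally its weight.
  m = 00 → c = 00000, weight = 0.
  m = 10 → c = 01110, weight = 3.
  m = 01 → c = 00001, weight = 1.
  m = 11 → c = 01111, weight = 4.
Tally weights:
  weight 0: 1 codewords.
  weight 1: 1 codewords.
  weight 3: 1 codewords.
  weight 4: 1 codewords.
Minimum distance d = smallest w > 0 with A_w > 0 = 1.
Sanity: Σ A_w = 4 = 2^2 = 4 ✓.


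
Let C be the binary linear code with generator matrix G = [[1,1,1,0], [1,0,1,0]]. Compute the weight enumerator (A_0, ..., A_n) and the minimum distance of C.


Weight distribution: A_0 = 1, A_1 = 1, A_2 = 1, A_3 = 1. Minimum distance d = 1.

Enumerate all 2^2 = 4 messages m ∈ F_2^2.
For each, compute codeword c = mG in F_2^4, then tally its weight.
  m = 00 → c = 0000, weight = 0.
  m = 10 → c = 1110, weight = 3.
  m = 01 → c = 1010, weight = 2.
  m = 11 → c = 0100, weight = 1.
Tally weights:
  weight 0: 1 codewords.
  weight 1: 1 codewords.
  weight 2: 1 codewords.
  weight 3: 1 codewords.
Minimum distance d = smallest w > 0 with A_w > 0 = 1.
Sanity: Σ A_w = 4 = 2^2 = 4 ✓.


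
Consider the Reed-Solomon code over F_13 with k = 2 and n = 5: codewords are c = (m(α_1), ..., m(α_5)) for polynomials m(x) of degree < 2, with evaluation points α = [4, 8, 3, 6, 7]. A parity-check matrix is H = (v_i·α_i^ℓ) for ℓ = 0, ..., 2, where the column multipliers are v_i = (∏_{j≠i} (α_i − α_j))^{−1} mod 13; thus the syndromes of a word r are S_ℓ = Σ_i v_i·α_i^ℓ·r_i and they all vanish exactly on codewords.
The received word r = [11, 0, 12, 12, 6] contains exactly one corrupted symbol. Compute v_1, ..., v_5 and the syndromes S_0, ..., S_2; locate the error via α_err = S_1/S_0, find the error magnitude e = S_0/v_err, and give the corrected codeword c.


S = (1, 3, 9), error at position 3, error magnitude e = 8, c = [11, 0, 4, 12, 6].

Step 1: column multipliers v_i = (∏_{j≠i}(α_i − α_j))^{−1} mod 13.
  i = 1 (α = 4): (4−8)(4−3)(4−6)(4−7) = (−4)·1·(−2)·(−3) = −24 ≡ 2, so v_1 = 2^{−1} = 7 (mod 13).
  i = 2 (α = 8): (8−4)(8−3)(8−6)(8−7) = 4·5·2·1 = 40 ≡ 1, so v_2 = 1^{−1} = 1 (mod 13).
  i = 3 (α = 3): (3−4)(3−8)(3−6)(3−7) = (−1)·(−5)·(−3)·(−4) = 60 ≡ 8, so v_3 = 8^{−1} = 5 (mod 13).
  i = 4 (α = 6): (6−4)(6−8)(6−3)(6−7) = 2·(−2)·3·(−1) = 12 ≡ 12, so v_4 = 12^{−1} = 12 (mod 13).
  i = 5 (α = 7): (7−4)(7−8)(7−3)(7−6) = 3·(−1)·4·1 = −12 ≡ 1, so v_5 = 1^{−1} = 1 (mod 13).
  v = [7, 1, 5, 12, 1].
Step 2: syndromes of r = [11, 0, 12, 12, 6] (all sums mod 13).
  S_0 = Σ v_i r_i = 7·11 + 1·0 + 5·12 + 12·12 + 1·6 = 287 ≡ 1.
  S_1 = Σ v_i α_i r_i = 7·4·11 + 1·8·0 + 5·3·12 + 12·6·12 + 1·7·6 = 1394 ≡ 3.
  α_i^2 mod 13 = [3, 12, 9, 10, 10].
  S_2 = Σ v_i α_i^2 r_i = 7·3·11 + 1·12·0 + 5·9·12 + 12·10·12 + 1·10·6 = 2271 ≡ 9.
  S = (1, 3, 9) ≠ 0, so r is not a codeword (an error is present).
Step 3: locate the error. For a single error e at position i, S_ℓ = v_i·e·α_i^ℓ, so α_err = S_1/S_0.
  S_0^{−1} = 1^{−1} = 1 (mod 13), so α_err = 3·1 = 3 ≡ 3 = α_3. Error position i = 3.
  Consistency check: S_2/S_1 = 9·9 = 81 ≡ 3 = α_err ✓ (single-error assumption holds).
Step 4: error magnitude e = S_0/v_3 = S_0·∏_{j≠3}(α_3 − α_j) = 1·8 = 8 ≡ 8 (mod 13).
Step 5: correct position 3: c_3 = r_3 − e = 12 − 8 ≡ 4 (mod 13). Hence c = [11, 0, 4, 12, 6].
  Check: interpolating c through the α_i gives m(x) = 9 + 7·x (degree < 2) with m(α_i) = c_i for every i, so c is indeed a codeword.


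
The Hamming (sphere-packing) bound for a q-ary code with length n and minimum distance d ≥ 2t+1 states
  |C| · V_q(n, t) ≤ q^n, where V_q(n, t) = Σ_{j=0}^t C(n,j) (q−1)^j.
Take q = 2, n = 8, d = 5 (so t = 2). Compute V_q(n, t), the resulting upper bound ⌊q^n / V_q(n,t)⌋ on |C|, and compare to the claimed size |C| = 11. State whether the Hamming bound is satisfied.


V_q(n, t) = 37, q^n = 256, Hamming bound = 6, |C| = 11 > bound (violated).

Step 1: Compute V_q(n, t) = Σ_{j=0}^2 C(n, j) (q−1)^j.
  j = 0: C(8,0)·(1)^0 = 1·1 = 1.
  j = 1: C(8,1)·(1)^1 = 8·1 = 8.
  j = 2: C(8,2)·(1)^2 = 28·1 = 28.
  V_q(n, t) = 1 + 8 + 28 = 37.
Step 2: q^n = 2^8 = 256.
Step 3: Hamming bound ⌊q^n / V_q(n,t)⌋ = ⌊256/37⌋ = 6.
Step 4: Compare |C| = 11 to 6: violated.
The claimed |C| lies above the Hamming bound, so no 2-ary code of length 8 with d ≥ 5 can have 11 codewords.


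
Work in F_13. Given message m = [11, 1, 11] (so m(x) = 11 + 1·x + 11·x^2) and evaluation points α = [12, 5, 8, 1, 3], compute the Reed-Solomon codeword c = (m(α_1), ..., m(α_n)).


c = [8, 5, 8, 10, 9]

Message polynomial: m(x) = 11 + 1·x + 11·x^2 (mod 13).
For each evaluation point α_i, compute m(α_i) mod 13:
  α_1 = 12: Horner steps 11 → 3 → 8, so m(12) = 8.
  α_2 = 5: Horner steps 11 → 4 → 5, so m(5) = 5.
  α_3 = 8: Horner steps 11 → 11 → 8, so m(8) = 8.
  α_4 = 1: Horner steps 11 → 12 → 10, so m(1) = 10.
  α_5 = 3: Horner steps 11 → 8 → 9, so m(3) = 9.
Codeword c = [8, 5, 8, 10, 9] ∈ F_13^5.


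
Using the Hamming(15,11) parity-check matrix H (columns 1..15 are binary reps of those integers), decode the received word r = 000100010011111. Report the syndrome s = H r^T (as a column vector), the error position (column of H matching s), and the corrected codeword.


s = (0, 1, 1, 1)^T, error position = 7, corrected codeword c = 000100110011111

Compute s = H r^T mod 2 one row at a time:
  s_1 = 1 + 0 + 0 + 1 + 1 + 1 + 1 + 1 = 6 ≡ 0 (mod 2).
  s_2 = 1 + 0 + 0 + 0 + 1 + 1 + 1 + 1 = 5 ≡ 1 (mod 2).
  s_3 = 0 + 0 + 0 + 0 + 0 + 1 + 1 + 1 = 3 ≡ 1 (mod 2).
  s_4 = 0 + 0 + 0 + 0 + 0 + 1 + 1 + 1 = 3 ≡ 1 (mod 2).
s = (0, 1, 1, 1)^T — this equals column 7 of H (binary 0111), so error is at position 7.
Correct: flip bit 7 of r = 000100010011111 to get c = 000100110011111.


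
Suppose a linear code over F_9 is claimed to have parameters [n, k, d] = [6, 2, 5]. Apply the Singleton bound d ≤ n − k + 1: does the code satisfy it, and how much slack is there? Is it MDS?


Singleton RHS = n − k + 1 = 5, slack = 0, bound satisfied, MDS.

Singleton bound: d ≤ n − k + 1.
Here n = 6, k = 2, so n − k + 1 = 5.
Given d = 5, check d ≤ 5: YES.
Slack = (n − k + 1) − d = 0.
The code is MDS (slack = 0).
Description: the claimed parameters are [6, 2, 5]_9; such a code would be MDS (meets Singleton bound).


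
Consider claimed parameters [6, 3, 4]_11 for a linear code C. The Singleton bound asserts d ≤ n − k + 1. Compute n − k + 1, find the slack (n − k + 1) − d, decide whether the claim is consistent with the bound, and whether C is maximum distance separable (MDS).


Singleton RHS = n − k + 1 = 4, slack = 0, bound satisfied, MDS.

Singleton bound: d ≤ n − k + 1.
Here n = 6, k = 3, so n − k + 1 = 4.
Given d = 4, check d ≤ 4: YES.
Slack = (n − k + 1) − d = 0.
The code is MDS (slack = 0).
Description: the claimed parameters are [6, 3, 4]_11; such a code would be MDS (meets Singleton bound).


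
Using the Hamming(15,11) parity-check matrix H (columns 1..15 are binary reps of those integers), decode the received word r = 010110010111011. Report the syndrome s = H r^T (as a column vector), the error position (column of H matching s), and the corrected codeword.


s = (0, 1, 1, 1)^T, error position = 7, corrected codeword c = 010110110111011

Compute s = H r^T mod 2 one row at a time:
  s_1 = 1 + 0 + 1 + 1 + 1 + 0 + 1 + 1 = 6 ≡ 0 (mod 2).
  s_2 = 1 + 1 + 0 + 0 + 1 + 0 + 1 + 1 = 5 ≡ 1 (mod 2).
  s_3 = 1 + 0 + 0 + 0 + 1 + 1 + 1 + 1 = 5 ≡ 1 (mod 2).
  s_4 = 0 + 0 + 1 + 0 + 0 + 1 + 0 + 1 = 3 ≡ 1 (mod 2).
s = (0, 1, 1, 1)^T — this equals column 7 of H (binary 0111), so error is at position 7.
Correct: flip bit 7 of r = 010110010111011 to get c = 010110110111011.


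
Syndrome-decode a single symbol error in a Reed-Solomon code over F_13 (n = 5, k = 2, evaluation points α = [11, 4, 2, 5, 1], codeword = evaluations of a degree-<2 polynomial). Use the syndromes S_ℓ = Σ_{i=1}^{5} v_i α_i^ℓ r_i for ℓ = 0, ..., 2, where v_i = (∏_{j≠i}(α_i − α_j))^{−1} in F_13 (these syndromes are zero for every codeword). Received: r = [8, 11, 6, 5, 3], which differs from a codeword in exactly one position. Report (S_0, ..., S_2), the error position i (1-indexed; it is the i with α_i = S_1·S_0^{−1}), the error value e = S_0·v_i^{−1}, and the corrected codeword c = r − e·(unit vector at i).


S = (2, 4, 8), error at position 3, error magnitude e = 9, c = [8, 11, 10, 5, 3].

Step 1: column multipliers v_i = (∏_{j≠i}(α_i − α_j))^{−1} mod 13.
  i = 1 (α = 11): (11−4)(11−2)(11−5)(11−1) = 7·9·6·10 = 3780 ≡ 10, so v_1 = 10^{−1} = 4 (mod 13).
  i = 2 (α = 4): (4−11)(4−2)(4−5)(4−1) = (−7)·2·(−1)·3 = 42 ≡ 3, so v_2 = 3^{−1} = 9 (mod 13).
  i = 3 (α = 2): (2−11)(2−4)(2−5)(2−1) = (−9)·(−2)·(−3)·1 = −54 ≡ 11, so v_3 = 11^{−1} = 6 (mod 13).
  i = 4 (α = 5): (5−11)(5−4)(5−2)(5−1) = (−6)·1·3·4 = −72 ≡ 6, so v_4 = 6^{−1} = 11 (mod 13).
  i = 5 (α = 1): (1−11)(1−4)(1−2)(1−5) = (−10)·(−3)·(−1)·(−4) = 120 ≡ 3, so v_5 = 3^{−1} = 9 (mod 13).
  v = [4, 9, 6, 11, 9].
Step 2: syndromes of r = [8, 11, 6, 5, 3] (all sums mod 13).
  S_0 = Σ v_i r_i = 4·8 + 9·11 + 6·6 + 11·5 + 9·3 = 249 ≡ 2.
  S_1 = Σ v_i α_i r_i = 4·11·8 + 9·4·11 + 6·2·6 + 11·5·5 + 9·1·3 = 1122 ≡ 4.
  α_i^2 mod 13 = [4, 3, 4, 12, 1].
  S_2 = Σ v_i α_i^2 r_i = 4·4·8 + 9·3·11 + 6·4·6 + 11·12·5 + 9·1·3 = 1256 ≡ 8.
  S = (2, 4, 8) ≠ 0, so r is not a codeword (an error is present).
Step 3: locate the error. For a single error e at position i, S_ℓ = v_i·e·α_i^ℓ, so α_err = S_1/S_0.
  S_0^{−1} = 2^{−1} = 7 (mod 13), so α_err = 4·7 = 28 ≡ 2 = α_3. Error position i = 3.
  Consistency check: S_2/S_1 = 8·10 = 80 ≡ 2 = α_err ✓ (single-error assumption holds).
Step 4: error magnitude e = S_0/v_3 = S_0·∏_{j≠3}(α_3 − α_j) = 2·11 = 22 ≡ 9 (mod 13).
Step 5: correct position 3: c_3 = r_3 − e = 6 − 9 ≡ 10 (mod 13). Hence c = [8, 11, 10, 5, 3].
  Check: interpolating c through the α_i gives m(x) = 9 + 7·x (degree < 2) with m(α_i) = c_i for every i, so c is indeed a codeword.


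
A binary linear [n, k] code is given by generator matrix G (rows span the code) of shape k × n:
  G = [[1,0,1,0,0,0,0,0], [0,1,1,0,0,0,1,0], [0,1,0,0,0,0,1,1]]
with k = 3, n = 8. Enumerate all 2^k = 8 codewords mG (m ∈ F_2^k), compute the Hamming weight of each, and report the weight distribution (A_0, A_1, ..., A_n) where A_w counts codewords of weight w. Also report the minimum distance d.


Weight distribution: A_0 = 1, A_2 = 3, A_3 = 3, A_5 = 1. Minimum distance d = 2.

Enumerate all 2^3 = 8 messages m ∈ F_2^3.
For each, compute codeword c = mG in F_2^8, then tally its weight.
  m = 000 → c = 00000000, weight = 0.
  m = 100 → c = 10100000, weight = 2.
  m = 010 → c = 01100010, weight = 3.
  m = 110 → c = 11000010, weight = 3.
  m = 001 → c = 01000011, weight = 3.
  m = 101 → c = 11100011, weight = 5.
  m = 011 → c = 00100001, weight = 2.
  m = 111 → c = 10000001, weight = 2.
Tally weights:
  weight 0: 1 codewords.
  weight 2: 3 codewords.
  weight 3: 3 codewords.
  weight 5: 1 codewords.
Minimum distance d = smallest w > 0 with A_w > 0 = 2.
Sanity: Σ A_w = 8 = 2^3 = 8 ✓.


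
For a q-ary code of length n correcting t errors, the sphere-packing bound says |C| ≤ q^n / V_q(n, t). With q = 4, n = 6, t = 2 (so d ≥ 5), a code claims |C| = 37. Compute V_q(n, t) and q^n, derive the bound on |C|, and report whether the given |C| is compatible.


V_q(n, t) = 154, q^n = 4096, Hamming bound = 26, |C| = 37 > bound (violated).

Step 1: Compute V_q(n, t) = Σ_{j=0}^2 C(n, j) (q−1)^j.
  j = 0: C(6,0)·(3)^0 = 1·1 = 1.
  j = 1: C(6,1)·(3)^1 = 6·3 = 18.
  j = 2: C(6,2)·(3)^2 = 15·9 = 135.
  V_q(n, t) = 1 + 18 + 135 = 154.
Step 2: q^n = 4^6 = 4096.
Step 3: Hamming bound ⌊q^n / V_q(n,t)⌋ = ⌊4096/154⌋ = 26.
Step 4: Compare |C| = 37 to 26: violated.
The claimed |C| lies above the Hamming bound, so no 4-ary code of length 6 with d ≥ 5 can have 37 codewords.


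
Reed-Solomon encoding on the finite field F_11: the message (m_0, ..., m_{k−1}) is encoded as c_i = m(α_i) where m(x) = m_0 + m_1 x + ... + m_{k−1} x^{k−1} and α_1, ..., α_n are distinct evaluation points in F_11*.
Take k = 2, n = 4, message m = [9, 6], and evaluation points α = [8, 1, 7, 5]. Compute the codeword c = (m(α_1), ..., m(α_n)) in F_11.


c = [2, 4, 7, 6]

Message polynomial: m(x) = 9 + 6·x (mod 11).
For each evaluation point α_i, compute m(α_i) mod 11:
  α_1 = 8: Horner steps 6 → 2, so m(8) = 2.
  α_2 = 1: Horner steps 6 → 4, so m(1) = 4.
  α_3 = 7: Horner steps 6 → 7, so m(7) = 7.
  α_4 = 5: Horner steps 6 → 6, so m(5) = 6.
Codeword c = [2, 4, 7, 6] ∈ F_11^4.


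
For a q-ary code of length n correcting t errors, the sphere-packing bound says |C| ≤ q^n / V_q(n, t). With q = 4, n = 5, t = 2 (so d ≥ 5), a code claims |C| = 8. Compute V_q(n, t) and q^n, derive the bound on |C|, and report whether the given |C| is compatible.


V_q(n, t) = 106, q^n = 1024, Hamming bound = 9, |C| = 8 ≤ bound (satisfied).

Step 1: Compute V_q(n, t) = Σ_{j=0}^2 C(n, j) (q−1)^j.
  j = 0: C(5,0)·(3)^0 = 1·1 = 1.
  j = 1: C(5,1)·(3)^1 = 5·3 = 15.
  j = 2: C(5,2)·(3)^2 = 10·9 = 90.
  V_q(n, t) = 1 + 15 + 90 = 106.
Step 2: q^n = 4^5 = 1024.
Step 3: Hamming bound ⌊q^n / V_q(n,t)⌋ = ⌊1024/106⌋ = 9.
Step 4: Compare |C| = 8 to 9: satisfied.
The claimed |C| lies below the Hamming bound.


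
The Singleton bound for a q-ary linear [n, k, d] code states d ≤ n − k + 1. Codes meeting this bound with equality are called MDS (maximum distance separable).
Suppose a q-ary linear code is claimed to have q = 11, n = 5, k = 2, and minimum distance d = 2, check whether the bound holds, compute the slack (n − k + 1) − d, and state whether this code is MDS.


Singleton RHS = n − k + 1 = 4, slack = 2, bound satisfied, not MDS.

Singleton bound: d ≤ n − k + 1.
Here n = 5, k = 2, so n − k + 1 = 4.
Given d = 2, check d ≤ 4: YES.
Slack = (n − k + 1) − d = 2.
The code is NOT MDS (slack = 2 > 0).
Description: the claimed parameters are [5, 2, 2]_11; such a code would be non-MDS.


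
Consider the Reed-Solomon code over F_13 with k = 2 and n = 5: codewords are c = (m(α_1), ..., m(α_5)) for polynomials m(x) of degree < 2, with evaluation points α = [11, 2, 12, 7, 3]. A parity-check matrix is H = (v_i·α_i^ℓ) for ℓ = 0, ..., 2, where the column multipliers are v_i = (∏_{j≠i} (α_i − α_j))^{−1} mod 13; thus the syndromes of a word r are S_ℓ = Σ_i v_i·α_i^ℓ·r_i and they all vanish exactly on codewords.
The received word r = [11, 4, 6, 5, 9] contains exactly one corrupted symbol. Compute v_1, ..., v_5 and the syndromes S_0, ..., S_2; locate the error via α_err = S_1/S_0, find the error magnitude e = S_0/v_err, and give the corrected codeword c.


S = (8, 11, 7), error at position 5, error magnitude e = 10, c = [11, 4, 6, 5, 12].

Step 1: column multipliers v_i = (∏_{j≠i}(α_i − α_j))^{−1} mod 13.
  i = 1 (α = 11): (11−2)(11−12)(11−7)(11−3) = 9·(−1)·4·8 = −288 ≡ 11, so v_1 = 11^{−1} = 6 (mod 13).
  i = 2 (α = 2): (2−11)(2−12)(2−7)(2−3) = (−9)·(−10)·(−5)·(−1) = 450 ≡ 8, so v_2 = 8^{−1} = 5 (mod 13).
  i = 3 (α = 12): (12−11)(12−2)(12−7)(12−3) = 1·10·5·9 = 450 ≡ 8, so v_3 = 8^{−1} = 5 (mod 13).
  i = 4 (α = 7): (7−11)(7−2)(7−12)(7−3) = (−4)·5·(−5)·4 = 400 ≡ 10, so v_4 = 10^{−1} = 4 (mod 13).
  i = 5 (α = 3): (3−11)(3−2)(3−12)(3−7) = (−8)·1·(−9)·(−4) = −288 ≡ 11, so v_5 = 11^{−1} = 6 (mod 13).
  v = [6, 5, 5, 4, 6].
Step 2: syndromes of r = [11, 4, 6, 5, 9] (all sums mod 13).
  S_0 = Σ v_i r_i = 6·11 + 5·4 + 5·6 + 4·5 + 6·9 = 190 ≡ 8.
  S_1 = Σ v_i α_i r_i = 6·11·11 + 5·2·4 + 5·12·6 + 4·7·5 + 6·3·9 = 1428 ≡ 11.
  α_i^2 mod 13 = [4, 4, 1, 10, 9].
  S_2 = Σ v_i α_i^2 r_i = 6·4·11 + 5·4·4 + 5·1·6 + 4·10·5 + 6·9·9 = 1060 ≡ 7.
  S = (8, 11, 7) ≠ 0, so r is not a codeword (an error is present).
Step 3: locate the error. For a single error e at position i, S_ℓ = v_i·e·α_i^ℓ, so α_err = S_1/S_0.
  S_0^{−1} = 8^{−1} = 5 (mod 13), so α_err = 11·5 = 55 ≡ 3 = α_5. Error position i = 5.
  Consistency check: S_2/S_1 = 7·6 = 42 ≡ 3 = α_err ✓ (single-error assumption holds).
Step 4: error magnitude e = S_0/v_5 = S_0·∏_{j≠5}(α_5 − α_j) = 8·11 = 88 ≡ 10 (mod 13).
Step 5: correct position 5: c_5 = r_5 − e = 9 − 10 ≡ 12 (mod 13). Hence c = [11, 4, 6, 5, 12].
  Check: interpolating c through the α_i gives m(x) = 1 + 8·x (degree < 2) with m(α_i) = c_i for every i, so c is indeed a codeword.
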